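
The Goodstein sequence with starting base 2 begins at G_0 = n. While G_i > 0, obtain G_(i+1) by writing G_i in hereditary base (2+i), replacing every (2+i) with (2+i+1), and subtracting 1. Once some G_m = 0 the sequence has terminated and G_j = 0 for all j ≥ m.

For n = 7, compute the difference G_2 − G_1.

base 2: 7 = 2^2 + 2 + 1; at 3: 3^3 + 3 + 1 = 31; next = 30
base 3: 30 = 3^3 + 3; at 4: 4^4 + 4 = 260; next = 259

229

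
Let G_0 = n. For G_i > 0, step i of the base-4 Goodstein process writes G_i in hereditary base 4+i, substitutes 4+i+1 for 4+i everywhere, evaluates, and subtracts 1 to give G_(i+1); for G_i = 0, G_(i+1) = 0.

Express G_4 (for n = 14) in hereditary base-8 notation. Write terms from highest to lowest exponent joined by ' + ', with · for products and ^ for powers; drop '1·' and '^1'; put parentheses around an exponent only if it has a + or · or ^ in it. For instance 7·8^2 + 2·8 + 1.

G_0 = 14. HB_4(14) = 3·4 + 2. Bump = 17. G_1 = 16.
G_1 = 16. HB_5(16) = 3·5 + 1. Bump = 19. G_2 = 18.
G_2 = 18. HB_6(18) = 3·6. Bump = 21. G_3 = 20.
G_3 = 20. HB_7(20) = 2·7 + 6. Bump = 22. G_4 = 21.
G_4 = 21. HB_8(21) = 2·8 + 5. Bump = 23. G_5 = 22.

2·8 + 5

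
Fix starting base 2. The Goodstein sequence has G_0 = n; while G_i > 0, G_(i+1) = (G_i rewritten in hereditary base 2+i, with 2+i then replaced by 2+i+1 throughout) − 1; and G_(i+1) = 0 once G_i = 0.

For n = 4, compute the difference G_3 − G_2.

G_0 = 4. HB_2(4) = 2^2. Bump = 27. G_1 = 26.
G_1 = 26. HB_3(26) = 2·3^2 + 2·3 + 2. Bump = 42. G_2 = 41.
G_2 = 41. HB_4(41) = 2·4^2 + 2·4 + 1. Bump = 61. G_3 = 60.

19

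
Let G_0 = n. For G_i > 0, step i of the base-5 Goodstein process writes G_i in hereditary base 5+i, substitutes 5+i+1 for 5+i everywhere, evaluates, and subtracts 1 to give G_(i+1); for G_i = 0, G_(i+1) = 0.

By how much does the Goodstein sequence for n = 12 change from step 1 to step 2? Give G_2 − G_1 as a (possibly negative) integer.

[0] 12 ≡ 2·5 + 2 (base 5). Lift 6: 14. −1: 13.
[1] 13 ≡ 2·6 + 1 (base 6). Lift 7: 15. −1: 14.

1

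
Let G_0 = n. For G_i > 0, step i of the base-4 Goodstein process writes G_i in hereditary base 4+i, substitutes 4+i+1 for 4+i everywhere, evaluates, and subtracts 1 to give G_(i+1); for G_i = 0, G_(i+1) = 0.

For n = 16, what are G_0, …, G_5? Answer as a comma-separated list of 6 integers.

16 —HB4→ 4^2 —bump→ 5^2 = 25 —(−1)→ 24
24 —HB5→ 4·5 + 4 —bump→ 4·6 + 4 = 28 —(−1)→ 27
27 —HB6→ 4·6 + 3 —bump→ 4·7 + 3 = 31 —(−1)→ 30
30 —HB7→ 4·7 + 2 —bump→ 4·8 + 2 = 34 —(−1)→ 33
33 —HB8→ 4·8 + 1 —bump→ 4·9 + 1 = 37 —(−1)→ 36

16, 24, 27, 30, 33, 36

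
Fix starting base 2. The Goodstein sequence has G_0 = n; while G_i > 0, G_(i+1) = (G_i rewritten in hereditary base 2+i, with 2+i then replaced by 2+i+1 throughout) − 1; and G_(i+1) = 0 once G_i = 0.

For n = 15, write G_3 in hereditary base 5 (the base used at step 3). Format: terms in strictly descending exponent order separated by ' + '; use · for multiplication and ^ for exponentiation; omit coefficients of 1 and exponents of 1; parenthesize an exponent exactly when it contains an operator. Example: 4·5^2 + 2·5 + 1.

5^(5 + 1) + 5^5 + 2

G_0 = 15. HB_2(15) = 2^(2 + 1) + 2^2 + 2 + 1. Bump = 112. G_1 = 111.
G_1 = 111. HB_3(111) = 3^(3 + 1) + 3^3 + 3. Bump = 1284. G_2 = 1283.
G_2 = 1283. HB_4(1283) = 4^(4 + 1) + 4^4 + 3. Bump = 18753. G_3 = 18752.
G_3 = 18752. HB_5(18752) = 5^(5 + 1) + 5^5 + 2. Bump = 326594. G_4 = 326593.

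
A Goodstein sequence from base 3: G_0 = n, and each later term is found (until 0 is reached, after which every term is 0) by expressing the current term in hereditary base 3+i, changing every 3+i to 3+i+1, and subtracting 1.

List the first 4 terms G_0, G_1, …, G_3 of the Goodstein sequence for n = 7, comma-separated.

i=0: 7 = 2·3 + 1 (b=3); 3→4: 2·4 + 1 = 9; 9−1 = 8
i=1: 8 = 2·4 (b=4); 4→5: 2·5 = 10; 10−1 = 9
i=2: 9 = 5 + 4 (b=5); 5→6: 6 + 4 = 10; 10−1 = 9

7, 8, 9, 9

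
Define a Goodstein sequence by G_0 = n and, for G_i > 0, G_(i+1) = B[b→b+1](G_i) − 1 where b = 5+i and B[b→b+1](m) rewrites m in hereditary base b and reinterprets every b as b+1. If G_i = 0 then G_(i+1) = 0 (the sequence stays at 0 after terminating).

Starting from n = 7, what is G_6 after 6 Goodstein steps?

(0) 7|_5 = 5 + 2 ↦ 6 + 2|_6 = 8 ⇒ 7
(1) 7|_6 = 6 + 1 ↦ 7 + 1|_7 = 8 ⇒ 7
(2) 7|_7 = 7 ↦ 8|_8 = 8 ⇒ 7
(3) 7|_8 = 7 ↦ 7|_9 = 7 ⇒ 6
(4) 6|_9 = 6 ↦ 6|_10 = 6 ⇒ 5
(5) 5|_10 = 5 ↦ 5|_11 = 5 ⇒ 4

4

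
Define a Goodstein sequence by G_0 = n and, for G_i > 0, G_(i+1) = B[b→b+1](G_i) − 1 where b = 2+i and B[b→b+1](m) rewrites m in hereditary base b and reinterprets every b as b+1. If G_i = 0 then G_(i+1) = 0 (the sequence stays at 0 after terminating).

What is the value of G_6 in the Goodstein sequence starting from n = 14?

step 0: 14 = 2^(2 + 1) + 2^2 + 2; sub 3 for 2: 3^(3 + 1) + 3^3 + 3; = 111; G_1 = 111−1 = 110
step 1: 110 = 3^(3 + 1) + 3^3 + 2; sub 4 for 3: 4^(4 + 1) + 4^4 + 2; = 1282; G_2 = 1282−1 = 1281
step 2: 1281 = 4^(4 + 1) + 4^4 + 1; sub 5 for 4: 5^(5 + 1) + 5^5 + 1; = 18751; G_3 = 18751−1 = 18750
step 3: 18750 = 5^(5 + 1) + 5^5; sub 6 for 5: 6^(6 + 1) + 6^6; = 326592; G_4 = 326592−1 = 326591
step 4: 326591 = 6^(6 + 1) + 5·6^5 + 5·6^4 + 5·6^3 + 5·6^2 + 5·6 + 5; sub 7 for 6: 7^(7 + 1) + 5·7^5 + 5·7^4 + 5·7^3 + 5·7^2 + 5·7 + 5; = 5862841; G_5 = 5862841−1 = 5862840
step 5: 5862840 = 7^(7 + 1) + 5·7^5 + 5·7^4 + 5·7^3 + 5·7^2 + 5·7 + 4; sub 8 for 7: 8^(8 + 1) + 5·8^5 + 5·8^4 + 5·8^3 + 5·8^2 + 5·8 + 4; = 134404972; G_6 = 134404972−1 = 134404971
step 6: 134404971 = 8^(8 + 1) + 5·8^5 + 5·8^4 + 5·8^3 + 5·8^2 + 5·8 + 3; sub 9 for 8: 9^(9 + 1) + 5·9^5 + 5·9^4 + 5·9^3 + 5·9^2 + 5·9 + 3; = 3487116549; G_7 = 3487116549−1 = 3487116548

134404971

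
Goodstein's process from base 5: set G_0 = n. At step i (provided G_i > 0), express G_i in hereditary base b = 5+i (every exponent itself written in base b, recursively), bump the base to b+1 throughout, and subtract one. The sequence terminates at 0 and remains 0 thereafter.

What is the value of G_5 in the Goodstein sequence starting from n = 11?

11 —HB5→ 2·5 + 1 —bump→ 2·6 + 1 = 13 —(−1)→ 12
12 —HB6→ 2·6 —bump→ 2·7 = 14 —(−1)→ 13
13 —HB7→ 7 + 6 —bump→ 8 + 6 = 14 —(−1)→ 13
13 —HB8→ 8 + 5 —bump→ 9 + 5 = 14 —(−1)→ 13
13 —HB9→ 9 + 4 —bump→ 10 + 4 = 14 —(−1)→ 13
13 —HB10→ 10 + 3 —bump→ 11 + 3 = 14 —(−1)→ 13

13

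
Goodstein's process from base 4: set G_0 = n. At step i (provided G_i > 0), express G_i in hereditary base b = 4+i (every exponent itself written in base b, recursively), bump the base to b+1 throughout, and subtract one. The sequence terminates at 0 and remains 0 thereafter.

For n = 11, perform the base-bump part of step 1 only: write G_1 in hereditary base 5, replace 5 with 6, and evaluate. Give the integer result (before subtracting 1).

G_0=11  [base 4] 2·4 + 3  →[4↦5]→  2·5 + 3 = 13  −1 ⇒ G_1=12
G_1=12  [base 5] 2·5 + 2  →[5↦6]→  2·6 + 2 = 14  −1 ⇒ G_2=13

14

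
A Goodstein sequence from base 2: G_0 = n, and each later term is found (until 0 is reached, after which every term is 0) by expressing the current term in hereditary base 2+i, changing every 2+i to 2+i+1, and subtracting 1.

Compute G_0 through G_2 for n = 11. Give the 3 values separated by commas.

(0) 11|_2 = 2^(2 + 1) + 2 + 1 ↦ 3^(3 + 1) + 3 + 1|_3 = 85 ⇒ 84
(1) 84|_3 = 3^(3 + 1) + 3 ↦ 4^(4 + 1) + 4|_4 = 1028 ⇒ 1027

11, 84, 1027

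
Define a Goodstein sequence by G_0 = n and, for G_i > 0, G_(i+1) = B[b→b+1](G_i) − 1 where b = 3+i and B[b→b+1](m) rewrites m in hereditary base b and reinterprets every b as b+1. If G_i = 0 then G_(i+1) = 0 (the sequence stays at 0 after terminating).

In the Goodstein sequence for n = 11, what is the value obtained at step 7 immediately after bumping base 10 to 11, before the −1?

(0) 11|_3 = 3^2 + 2 ↦ 4^2 + 2|_4 = 18 ⇒ 17
(1) 17|_4 = 4^2 + 1 ↦ 5^2 + 1|_5 = 26 ⇒ 25
(2) 25|_5 = 5^2 ↦ 6^2|_6 = 36 ⇒ 35
(3) 35|_6 = 5·6 + 5 ↦ 5·7 + 5|_7 = 40 ⇒ 39
(4) 39|_7 = 5·7 + 4 ↦ 5·8 + 4|_8 = 44 ⇒ 43
(5) 43|_8 = 5·8 + 3 ↦ 5·9 + 3|_9 = 48 ⇒ 47
(6) 47|_9 = 5·9 + 2 ↦ 5·10 + 2|_10 = 52 ⇒ 51
(7) 51|_10 = 5·10 + 1 ↦ 5·11 + 1|_11 = 56 ⇒ 55

56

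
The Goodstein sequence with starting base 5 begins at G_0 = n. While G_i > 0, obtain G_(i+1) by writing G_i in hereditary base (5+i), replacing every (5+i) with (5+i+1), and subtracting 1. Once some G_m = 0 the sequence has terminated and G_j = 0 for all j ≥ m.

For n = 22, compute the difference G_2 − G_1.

3

G_0 = 22. HB_5(22) = 4·5 + 2. Bump = 26. G_1 = 25.
G_1 = 25. HB_6(25) = 4·6 + 1. Bump = 29. G_2 = 28.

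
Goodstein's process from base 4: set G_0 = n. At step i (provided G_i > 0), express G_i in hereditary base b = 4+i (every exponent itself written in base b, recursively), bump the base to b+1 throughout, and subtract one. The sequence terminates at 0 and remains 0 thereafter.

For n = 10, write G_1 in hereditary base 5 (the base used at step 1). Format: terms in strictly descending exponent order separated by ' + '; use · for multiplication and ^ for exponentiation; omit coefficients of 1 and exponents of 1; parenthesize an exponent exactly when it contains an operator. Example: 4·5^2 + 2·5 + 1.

2·5 + 1

G_0=10  [base 4] 2·4 + 2  →[4↦5]→  2·5 + 2 = 12  −1 ⇒ G_1=11
G_1=11  [base 5] 2·5 + 1  →[5↦6]→  2·6 + 1 = 13  −1 ⇒ G_2=12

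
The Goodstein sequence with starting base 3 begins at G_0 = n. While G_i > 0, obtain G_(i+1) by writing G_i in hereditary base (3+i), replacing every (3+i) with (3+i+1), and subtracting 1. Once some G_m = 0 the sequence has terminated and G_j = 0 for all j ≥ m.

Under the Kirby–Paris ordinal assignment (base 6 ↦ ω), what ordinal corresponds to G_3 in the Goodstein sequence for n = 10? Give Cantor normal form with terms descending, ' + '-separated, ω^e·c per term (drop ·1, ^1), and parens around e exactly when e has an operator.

base 3: 10 = 3^2 + 1; at 4: 4^2 + 1 = 17; next = 16
base 4: 16 = 4^2; at 5: 5^2 = 25; next = 24
base 5: 24 = 4·5 + 4; at 6: 4·6 + 4 = 28; next = 27

ω·4 + 3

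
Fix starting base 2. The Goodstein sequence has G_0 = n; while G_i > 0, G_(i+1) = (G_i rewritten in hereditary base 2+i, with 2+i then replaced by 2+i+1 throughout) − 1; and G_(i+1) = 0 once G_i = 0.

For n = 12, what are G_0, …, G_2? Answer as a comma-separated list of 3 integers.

12 —HB2→ 2^(2 + 1) + 2^2 —bump→ 3^(3 + 1) + 3^3 = 108 —(−1)→ 107
107 —HB3→ 3^(3 + 1) + 2·3^2 + 2·3 + 2 —bump→ 4^(4 + 1) + 2·4^2 + 2·4 + 2 = 1066 —(−1)→ 1065

12, 107, 1065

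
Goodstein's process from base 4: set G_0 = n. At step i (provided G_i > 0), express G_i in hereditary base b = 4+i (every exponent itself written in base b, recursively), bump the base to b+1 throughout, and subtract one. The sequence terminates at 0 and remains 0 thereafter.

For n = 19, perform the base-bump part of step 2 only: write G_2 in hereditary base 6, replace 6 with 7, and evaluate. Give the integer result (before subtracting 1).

50

base 4: 19 = 4^2 + 3; at 5: 5^2 + 3 = 28; next = 27
base 5: 27 = 5^2 + 2; at 6: 6^2 + 2 = 38; next = 37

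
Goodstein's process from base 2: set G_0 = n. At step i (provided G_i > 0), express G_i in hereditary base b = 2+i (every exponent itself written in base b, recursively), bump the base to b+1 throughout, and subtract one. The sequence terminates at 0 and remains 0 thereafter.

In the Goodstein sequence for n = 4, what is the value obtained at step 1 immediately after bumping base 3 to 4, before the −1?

step 0: 4 = 2^2; sub 3 for 2: 3^3; = 27; G_1 = 27−1 = 26
step 1: 26 = 2·3^2 + 2·3 + 2; sub 4 for 3: 2·4^2 + 2·4 + 2; = 42; G_2 = 42−1 = 41

42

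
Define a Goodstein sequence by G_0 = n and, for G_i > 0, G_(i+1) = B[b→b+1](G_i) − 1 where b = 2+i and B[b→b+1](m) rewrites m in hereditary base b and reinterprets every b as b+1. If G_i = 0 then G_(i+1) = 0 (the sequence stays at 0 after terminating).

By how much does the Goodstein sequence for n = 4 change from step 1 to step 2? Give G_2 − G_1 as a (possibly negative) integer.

15

i=0: 4 = 2^2 (b=2); 2→3: 3^3 = 27; 27−1 = 26
i=1: 26 = 2·3^2 + 2·3 + 2 (b=3); 3→4: 2·4^2 + 2·4 + 2 = 42; 42−1 = 41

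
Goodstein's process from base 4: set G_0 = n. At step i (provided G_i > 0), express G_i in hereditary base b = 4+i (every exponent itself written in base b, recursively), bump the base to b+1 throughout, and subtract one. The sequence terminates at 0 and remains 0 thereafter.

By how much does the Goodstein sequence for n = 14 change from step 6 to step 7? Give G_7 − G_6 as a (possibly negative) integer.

[0] 14 ≡ 3·4 + 2 (base 4). Lift 5: 17. −1: 16.
[1] 16 ≡ 3·5 + 1 (base 5). Lift 6: 19. −1: 18.
[2] 18 ≡ 3·6 (base 6). Lift 7: 21. −1: 20.
[3] 20 ≡ 2·7 + 6 (base 7). Lift 8: 22. −1: 21.
[4] 21 ≡ 2·8 + 5 (base 8). Lift 9: 23. −1: 22.
[5] 22 ≡ 2·9 + 4 (base 9). Lift 10: 24. −1: 23.
[6] 23 ≡ 2·10 + 3 (base 10). Lift 11: 25. −1: 24.

1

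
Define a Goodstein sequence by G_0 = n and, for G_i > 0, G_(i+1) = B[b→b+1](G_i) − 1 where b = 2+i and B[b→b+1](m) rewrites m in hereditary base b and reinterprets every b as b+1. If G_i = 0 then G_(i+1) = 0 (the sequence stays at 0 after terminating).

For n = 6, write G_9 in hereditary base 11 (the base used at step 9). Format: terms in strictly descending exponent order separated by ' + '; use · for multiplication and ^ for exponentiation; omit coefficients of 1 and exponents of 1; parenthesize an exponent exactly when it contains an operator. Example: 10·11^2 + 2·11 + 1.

5·11^5 + 5·11^4 + 5·11^3 + 5·11^2 + 5·11

i=0: 6 = 2^2 + 2 (b=2); 2→3: 3^3 + 3 = 30; 30−1 = 29
i=1: 29 = 3^3 + 2 (b=3); 3→4: 4^4 + 2 = 258; 258−1 = 257
i=2: 257 = 4^4 + 1 (b=4); 4→5: 5^5 + 1 = 3126; 3126−1 = 3125
i=3: 3125 = 5^5 (b=5); 5→6: 6^6 = 46656; 46656−1 = 46655
i=4: 46655 = 5·6^5 + 5·6^4 + 5·6^3 + 5·6^2 + 5·6 + 5 (b=6); 6→7: 5·7^5 + 5·7^4 + 5·7^3 + 5·7^2 + 5·7 + 5 = 98040; 98040−1 = 98039
i=5: 98039 = 5·7^5 + 5·7^4 + 5·7^3 + 5·7^2 + 5·7 + 4 (b=7); 7→8: 5·8^5 + 5·8^4 + 5·8^3 + 5·8^2 + 5·8 + 4 = 187244; 187244−1 = 187243
i=6: 187243 = 5·8^5 + 5·8^4 + 5·8^3 + 5·8^2 + 5·8 + 3 (b=8); 8→9: 5·9^5 + 5·9^4 + 5·9^3 + 5·9^2 + 5·9 + 3 = 332148; 332148−1 = 332147
i=7: 332147 = 5·9^5 + 5·9^4 + 5·9^3 + 5·9^2 + 5·9 + 2 (b=9); 9→10: 5·10^5 + 5·10^4 + 5·10^3 + 5·10^2 + 5·10 + 2 = 555552; 555552−1 = 555551
i=8: 555551 = 5·10^5 + 5·10^4 + 5·10^3 + 5·10^2 + 5·10 + 1 (b=10); 10→11: 5·11^5 + 5·11^4 + 5·11^3 + 5·11^2 + 5·11 + 1 = 885776; 885776−1 = 885775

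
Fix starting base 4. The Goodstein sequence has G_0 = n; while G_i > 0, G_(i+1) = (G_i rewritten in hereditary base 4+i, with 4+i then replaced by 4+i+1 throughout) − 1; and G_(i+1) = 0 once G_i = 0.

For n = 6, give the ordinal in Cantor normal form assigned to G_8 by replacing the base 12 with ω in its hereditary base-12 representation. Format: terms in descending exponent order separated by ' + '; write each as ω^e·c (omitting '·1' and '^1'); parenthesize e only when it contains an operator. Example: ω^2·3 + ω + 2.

base 4: 6 = 4 + 2; at 5: 5 + 2 = 7; next = 6
base 5: 6 = 5 + 1; at 6: 6 + 1 = 7; next = 6
base 6: 6 = 6; at 7: 7 = 7; next = 6
base 7: 6 = 6; at 8: 6 = 6; next = 5
base 8: 5 = 5; at 9: 5 = 5; next = 4
base 9: 4 = 4; at 10: 4 = 4; next = 3
base 10: 3 = 3; at 11: 3 = 3; next = 2
base 11: 2 = 2; at 12: 2 = 2; next = 1
base 12: 1 = 1; at 13: 1 = 1; next = 0

1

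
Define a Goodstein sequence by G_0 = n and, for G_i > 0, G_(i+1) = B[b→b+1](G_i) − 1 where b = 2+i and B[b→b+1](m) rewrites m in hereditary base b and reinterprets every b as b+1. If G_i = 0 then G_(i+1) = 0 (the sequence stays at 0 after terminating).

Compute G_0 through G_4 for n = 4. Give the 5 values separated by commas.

(0) 4|_2 = 2^2 ↦ 3^3|_3 = 27 ⇒ 26
(1) 26|_3 = 2·3^2 + 2·3 + 2 ↦ 2·4^2 + 2·4 + 2|_4 = 42 ⇒ 41
(2) 41|_4 = 2·4^2 + 2·4 + 1 ↦ 2·5^2 + 2·5 + 1|_5 = 61 ⇒ 60
(3) 60|_5 = 2·5^2 + 2·5 ↦ 2·6^2 + 2·6|_6 = 84 ⇒ 83

4, 26, 41, 60, 83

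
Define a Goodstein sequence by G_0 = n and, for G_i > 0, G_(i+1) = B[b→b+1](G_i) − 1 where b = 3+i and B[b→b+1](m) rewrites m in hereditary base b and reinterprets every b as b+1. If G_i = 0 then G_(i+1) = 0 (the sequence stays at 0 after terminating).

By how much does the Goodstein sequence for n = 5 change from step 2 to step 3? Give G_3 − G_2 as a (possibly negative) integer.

G_0 = 5. HB_3(5) = 3 + 2. Bump = 6. G_1 = 5.
G_1 = 5. HB_4(5) = 4 + 1. Bump = 6. G_2 = 5.
G_2 = 5. HB_5(5) = 5. Bump = 6. G_3 = 5.

0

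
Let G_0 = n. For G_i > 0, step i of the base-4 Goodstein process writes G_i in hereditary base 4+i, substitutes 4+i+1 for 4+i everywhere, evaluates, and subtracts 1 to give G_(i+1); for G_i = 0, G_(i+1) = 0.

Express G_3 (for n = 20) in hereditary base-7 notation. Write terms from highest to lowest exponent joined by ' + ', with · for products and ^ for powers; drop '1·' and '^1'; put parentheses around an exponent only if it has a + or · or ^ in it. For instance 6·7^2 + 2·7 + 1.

7^2 + 2

step 0: 20 = 4^2 + 4; sub 5 for 4: 5^2 + 5; = 30; G_1 = 30−1 = 29
step 1: 29 = 5^2 + 4; sub 6 for 5: 6^2 + 4; = 40; G_2 = 40−1 = 39
step 2: 39 = 6^2 + 3; sub 7 for 6: 7^2 + 3; = 52; G_3 = 52−1 = 51
step 3: 51 = 7^2 + 2; sub 8 for 7: 8^2 + 2; = 66; G_4 = 66−1 = 65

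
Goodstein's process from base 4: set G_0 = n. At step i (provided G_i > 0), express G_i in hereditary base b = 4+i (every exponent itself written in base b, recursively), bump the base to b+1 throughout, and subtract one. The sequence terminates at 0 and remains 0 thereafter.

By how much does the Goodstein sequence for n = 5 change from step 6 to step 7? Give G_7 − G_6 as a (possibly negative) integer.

(0) 5|_4 = 4 + 1 ↦ 5 + 1|_5 = 6 ⇒ 5
(1) 5|_5 = 5 ↦ 6|_6 = 6 ⇒ 5
(2) 5|_6 = 5 ↦ 5|_7 = 5 ⇒ 4
(3) 4|_7 = 4 ↦ 4|_8 = 4 ⇒ 3
(4) 3|_8 = 3 ↦ 3|_9 = 3 ⇒ 2
(5) 2|_9 = 2 ↦ 2|_10 = 2 ⇒ 1
(6) 1|_10 = 1 ↦ 1|_11 = 1 ⇒ 0

-1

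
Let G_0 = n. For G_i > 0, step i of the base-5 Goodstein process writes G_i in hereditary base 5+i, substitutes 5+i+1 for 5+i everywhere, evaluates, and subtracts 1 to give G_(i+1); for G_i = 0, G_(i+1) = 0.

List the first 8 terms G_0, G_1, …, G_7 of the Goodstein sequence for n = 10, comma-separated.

(0) 10|_5 = 2·5 ↦ 2·6|_6 = 12 ⇒ 11
(1) 11|_6 = 6 + 5 ↦ 7 + 5|_7 = 12 ⇒ 11
(2) 11|_7 = 7 + 4 ↦ 8 + 4|_8 = 12 ⇒ 11
(3) 11|_8 = 8 + 3 ↦ 9 + 3|_9 = 12 ⇒ 11
(4) 11|_9 = 9 + 2 ↦ 10 + 2|_10 = 12 ⇒ 11
(5) 11|_10 = 10 + 1 ↦ 11 + 1|_11 = 12 ⇒ 11
(6) 11|_11 = 11 ↦ 12|_12 = 12 ⇒ 11

10, 11, 11, 11, 11, 11, 11, 11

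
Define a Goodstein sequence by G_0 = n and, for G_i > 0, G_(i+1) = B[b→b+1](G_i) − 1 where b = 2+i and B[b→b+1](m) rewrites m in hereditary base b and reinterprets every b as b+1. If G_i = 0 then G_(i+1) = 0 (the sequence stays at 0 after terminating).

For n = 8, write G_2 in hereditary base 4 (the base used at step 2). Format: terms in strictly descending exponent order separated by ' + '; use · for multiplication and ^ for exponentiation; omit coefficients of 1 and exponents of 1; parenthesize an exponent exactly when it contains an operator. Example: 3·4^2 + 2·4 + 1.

8 —HB2→ 2^(2 + 1) —bump→ 3^(3 + 1) = 81 —(−1)→ 80
80 —HB3→ 2·3^3 + 2·3^2 + 2·3 + 2 —bump→ 2·4^4 + 2·4^2 + 2·4 + 2 = 554 —(−1)→ 553
553 —HB4→ 2·4^4 + 2·4^2 + 2·4 + 1 —bump→ 2·5^5 + 2·5^2 + 2·5 + 1 = 6311 —(−1)→ 6310

2·4^4 + 2·4^2 + 2·4 + 1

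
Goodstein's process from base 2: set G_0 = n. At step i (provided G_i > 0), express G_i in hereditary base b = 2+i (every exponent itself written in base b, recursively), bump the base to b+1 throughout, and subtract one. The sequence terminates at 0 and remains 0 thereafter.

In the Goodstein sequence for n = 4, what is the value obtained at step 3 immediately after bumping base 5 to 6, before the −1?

[0] 4 ≡ 2^2 (base 2). Lift 3: 27. −1: 26.
[1] 26 ≡ 2·3^2 + 2·3 + 2 (base 3). Lift 4: 42. −1: 41.
[2] 41 ≡ 2·4^2 + 2·4 + 1 (base 4). Lift 5: 61. −1: 60.
[3] 60 ≡ 2·5^2 + 2·5 (base 5). Lift 6: 84. −1: 83.

84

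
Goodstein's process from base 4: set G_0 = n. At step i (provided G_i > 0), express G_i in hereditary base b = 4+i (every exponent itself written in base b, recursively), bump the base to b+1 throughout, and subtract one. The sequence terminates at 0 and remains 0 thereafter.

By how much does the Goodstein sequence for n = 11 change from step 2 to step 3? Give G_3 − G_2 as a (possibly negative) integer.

1

G_0=11  [base 4] 2·4 + 3  →[4↦5]→  2·5 + 3 = 13  −1 ⇒ G_1=12
G_1=12  [base 5] 2·5 + 2  →[5↦6]→  2·6 + 2 = 14  −1 ⇒ G_2=13
G_2=13  [base 6] 2·6 + 1  →[6↦7]→  2·7 + 1 = 15  −1 ⇒ G_3=14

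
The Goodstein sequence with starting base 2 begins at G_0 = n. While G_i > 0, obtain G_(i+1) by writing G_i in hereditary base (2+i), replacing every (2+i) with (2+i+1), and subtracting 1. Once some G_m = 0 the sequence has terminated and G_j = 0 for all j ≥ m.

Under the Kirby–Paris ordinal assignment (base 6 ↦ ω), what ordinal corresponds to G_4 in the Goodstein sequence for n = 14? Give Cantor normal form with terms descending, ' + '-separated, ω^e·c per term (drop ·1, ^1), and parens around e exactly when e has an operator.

14 —HB2→ 2^(2 + 1) + 2^2 + 2 —bump→ 3^(3 + 1) + 3^3 + 3 = 111 —(−1)→ 110
110 —HB3→ 3^(3 + 1) + 3^3 + 2 —bump→ 4^(4 + 1) + 4^4 + 2 = 1282 —(−1)→ 1281
1281 —HB4→ 4^(4 + 1) + 4^4 + 1 —bump→ 5^(5 + 1) + 5^5 + 1 = 18751 —(−1)→ 18750
18750 —HB5→ 5^(5 + 1) + 5^5 —bump→ 6^(6 + 1) + 6^6 = 326592 —(−1)→ 326591
326591 —HB6→ 6^(6 + 1) + 5·6^5 + 5·6^4 + 5·6^3 + 5·6^2 + 5·6 + 5 —bump→ 7^(7 + 1) + 5·7^5 + 5·7^4 + 5·7^3 + 5·7^2 + 5·7 + 5 = 5862841 —(−1)→ 5862840

ω^(ω + 1) + ω^5·5 + ω^4·5 + ω^3·5 + ω^2·5 + ω·5 + 5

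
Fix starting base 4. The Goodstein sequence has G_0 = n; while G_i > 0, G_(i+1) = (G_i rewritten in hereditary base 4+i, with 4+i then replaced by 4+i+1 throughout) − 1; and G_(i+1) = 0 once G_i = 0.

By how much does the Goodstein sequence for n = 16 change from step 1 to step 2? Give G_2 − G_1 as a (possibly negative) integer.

3

i=0: 16 = 4^2 (b=4); 4→5: 5^2 = 25; 25−1 = 24
i=1: 24 = 4·5 + 4 (b=5); 5→6: 4·6 + 4 = 28; 28−1 = 27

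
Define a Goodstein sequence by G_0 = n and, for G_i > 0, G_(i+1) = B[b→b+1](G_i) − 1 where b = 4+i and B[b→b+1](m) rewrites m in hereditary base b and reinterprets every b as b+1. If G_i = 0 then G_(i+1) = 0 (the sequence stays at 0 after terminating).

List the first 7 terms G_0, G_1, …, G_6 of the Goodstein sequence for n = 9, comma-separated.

G_0=9  [base 4] 2·4 + 1  →[4↦5]→  2·5 + 1 = 11  −1 ⇒ G_1=10
G_1=10  [base 5] 2·5  →[5↦6]→  2·6 = 12  −1 ⇒ G_2=11
G_2=11  [base 6] 6 + 5  →[6↦7]→  7 + 5 = 12  −1 ⇒ G_3=11
G_3=11  [base 7] 7 + 4  →[7↦8]→  8 + 4 = 12  −1 ⇒ G_4=11
G_4=11  [base 8] 8 + 3  →[8↦9]→  9 + 3 = 12  −1 ⇒ G_5=11
G_5=11  [base 9] 9 + 2  →[9↦10]→  10 + 2 = 12  −1 ⇒ G_6=11

9, 10, 11, 11, 11, 11, 11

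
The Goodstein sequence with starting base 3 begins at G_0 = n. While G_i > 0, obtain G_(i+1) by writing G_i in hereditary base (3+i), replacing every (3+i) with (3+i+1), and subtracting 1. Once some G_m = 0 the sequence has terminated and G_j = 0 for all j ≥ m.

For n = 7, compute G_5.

9

G_0=7  [base 3] 2·3 + 1  →[3↦4]→  2·4 + 1 = 9  −1 ⇒ G_1=8
G_1=8  [base 4] 2·4  →[4↦5]→  2·5 = 10  −1 ⇒ G_2=9
G_2=9  [base 5] 5 + 4  →[5↦6]→  6 + 4 = 10  −1 ⇒ G_3=9
G_3=9  [base 6] 6 + 3  →[6↦7]→  7 + 3 = 10  −1 ⇒ G_4=9
G_4=9  [base 7] 7 + 2  →[7↦8]→  8 + 2 = 10  −1 ⇒ G_5=9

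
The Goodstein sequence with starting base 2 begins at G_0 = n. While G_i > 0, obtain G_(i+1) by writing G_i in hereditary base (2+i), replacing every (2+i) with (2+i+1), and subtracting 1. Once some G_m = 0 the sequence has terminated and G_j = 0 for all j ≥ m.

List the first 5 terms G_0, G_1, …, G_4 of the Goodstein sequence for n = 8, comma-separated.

step 0: 8 = 2^(2 + 1); sub 3 for 2: 3^(3 + 1); = 81; G_1 = 81−1 = 80
step 1: 80 = 2·3^3 + 2·3^2 + 2·3 + 2; sub 4 for 3: 2·4^4 + 2·4^2 + 2·4 + 2; = 554; G_2 = 554−1 = 553
step 2: 553 = 2·4^4 + 2·4^2 + 2·4 + 1; sub 5 for 4: 2·5^5 + 2·5^2 + 2·5 + 1; = 6311; G_3 = 6311−1 = 6310
step 3: 6310 = 2·5^5 + 2·5^2 + 2·5; sub 6 for 5: 2·6^6 + 2·6^2 + 2·6; = 93396; G_4 = 93396−1 = 93395

8, 80, 553, 6310, 93395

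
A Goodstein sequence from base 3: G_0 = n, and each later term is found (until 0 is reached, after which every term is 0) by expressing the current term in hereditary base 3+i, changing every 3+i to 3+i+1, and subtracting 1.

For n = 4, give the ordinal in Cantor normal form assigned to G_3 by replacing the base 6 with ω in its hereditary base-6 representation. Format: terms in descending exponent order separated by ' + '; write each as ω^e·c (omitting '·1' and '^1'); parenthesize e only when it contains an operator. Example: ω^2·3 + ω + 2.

G_0 = 4. HB_3(4) = 3 + 1. Bump = 5. G_1 = 4.
G_1 = 4. HB_4(4) = 4. Bump = 5. G_2 = 4.
G_2 = 4. HB_5(4) = 4. Bump = 4. G_3 = 3.

3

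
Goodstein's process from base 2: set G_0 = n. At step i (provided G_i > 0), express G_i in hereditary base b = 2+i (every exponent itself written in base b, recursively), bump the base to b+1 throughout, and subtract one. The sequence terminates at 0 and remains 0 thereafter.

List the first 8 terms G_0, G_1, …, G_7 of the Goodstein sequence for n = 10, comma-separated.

base 2: 10 = 2^(2 + 1) + 2; at 3: 3^(3 + 1) + 3 = 84; next = 83
base 3: 83 = 3^(3 + 1) + 2; at 4: 4^(4 + 1) + 2 = 1026; next = 1025
base 4: 1025 = 4^(4 + 1) + 1; at 5: 5^(5 + 1) + 1 = 15626; next = 15625
base 5: 15625 = 5^(5 + 1); at 6: 6^(6 + 1) = 279936; next = 279935
base 6: 279935 = 5·6^6 + 5·6^5 + 5·6^4 + 5·6^3 + 5·6^2 + 5·6 + 5; at 7: 5·7^7 + 5·7^5 + 5·7^4 + 5·7^3 + 5·7^2 + 5·7 + 5 = 4215755; next = 4215754
base 7: 4215754 = 5·7^7 + 5·7^5 + 5·7^4 + 5·7^3 + 5·7^2 + 5·7 + 4; at 8: 5·8^8 + 5·8^5 + 5·8^4 + 5·8^3 + 5·8^2 + 5·8 + 4 = 84073324; next = 84073323
base 8: 84073323 = 5·8^8 + 5·8^5 + 5·8^4 + 5·8^3 + 5·8^2 + 5·8 + 3; at 9: 5·9^9 + 5·9^5 + 5·9^4 + 5·9^3 + 5·9^2 + 5·9 + 3 = 1937434593; next = 1937434592

10, 83, 1025, 15625, 279935, 4215754, 84073323, 1937434592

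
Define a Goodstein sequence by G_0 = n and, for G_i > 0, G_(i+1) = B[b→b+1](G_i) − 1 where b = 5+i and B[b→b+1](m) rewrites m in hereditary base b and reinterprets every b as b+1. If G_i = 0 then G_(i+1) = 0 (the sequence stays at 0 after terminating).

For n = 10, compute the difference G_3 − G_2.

G_0 = 10. HB_5(10) = 2·5. Bump = 12. G_1 = 11.
G_1 = 11. HB_6(11) = 6 + 5. Bump = 12. G_2 = 11.
G_2 = 11. HB_7(11) = 7 + 4. Bump = 12. G_3 = 11.

0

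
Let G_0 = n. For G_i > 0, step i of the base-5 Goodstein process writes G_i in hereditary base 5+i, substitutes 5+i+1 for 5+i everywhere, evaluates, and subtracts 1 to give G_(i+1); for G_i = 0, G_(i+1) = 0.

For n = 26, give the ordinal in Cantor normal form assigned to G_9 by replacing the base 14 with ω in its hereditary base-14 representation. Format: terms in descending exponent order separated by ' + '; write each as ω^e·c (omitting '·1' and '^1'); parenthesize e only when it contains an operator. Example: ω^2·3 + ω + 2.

ω·5 + 13

26 —HB5→ 5^2 + 1 —bump→ 6^2 + 1 = 37 —(−1)→ 36
36 —HB6→ 6^2 —bump→ 7^2 = 49 —(−1)→ 48
48 —HB7→ 6·7 + 6 —bump→ 6·8 + 6 = 54 —(−1)→ 53
53 —HB8→ 6·8 + 5 —bump→ 6·9 + 5 = 59 —(−1)→ 58
58 —HB9→ 6·9 + 4 —bump→ 6·10 + 4 = 64 —(−1)→ 63
63 —HB10→ 6·10 + 3 —bump→ 6·11 + 3 = 69 —(−1)→ 68
68 —HB11→ 6·11 + 2 —bump→ 6·12 + 2 = 74 —(−1)→ 73
73 —HB12→ 6·12 + 1 —bump→ 6·13 + 1 = 79 —(−1)→ 78
78 —HB13→ 6·13 —bump→ 6·14 = 84 —(−1)→ 83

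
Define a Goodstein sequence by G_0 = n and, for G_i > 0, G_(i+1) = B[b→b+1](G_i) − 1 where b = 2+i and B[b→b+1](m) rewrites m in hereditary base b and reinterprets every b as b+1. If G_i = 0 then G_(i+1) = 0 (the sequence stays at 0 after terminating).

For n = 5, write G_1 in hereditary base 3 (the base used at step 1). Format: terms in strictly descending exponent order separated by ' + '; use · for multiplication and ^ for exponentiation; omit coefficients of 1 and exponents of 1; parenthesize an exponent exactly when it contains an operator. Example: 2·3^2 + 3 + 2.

5 —HB2→ 2^2 + 1 —bump→ 3^3 + 1 = 28 —(−1)→ 27
27 —HB3→ 3^3 —bump→ 4^4 = 256 —(−1)→ 255

3^3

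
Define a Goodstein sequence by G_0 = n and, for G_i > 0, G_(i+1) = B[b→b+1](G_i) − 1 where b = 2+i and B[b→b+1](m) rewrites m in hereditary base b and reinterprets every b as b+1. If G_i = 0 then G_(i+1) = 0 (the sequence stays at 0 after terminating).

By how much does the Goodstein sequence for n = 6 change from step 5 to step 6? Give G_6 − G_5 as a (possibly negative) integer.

89204

6 —HB2→ 2^2 + 2 —bump→ 3^3 + 3 = 30 —(−1)→ 29
29 —HB3→ 3^3 + 2 —bump→ 4^4 + 2 = 258 —(−1)→ 257
257 —HB4→ 4^4 + 1 —bump→ 5^5 + 1 = 3126 —(−1)→ 3125
3125 —HB5→ 5^5 —bump→ 6^6 = 46656 —(−1)→ 46655
46655 —HB6→ 5·6^5 + 5·6^4 + 5·6^3 + 5·6^2 + 5·6 + 5 —bump→ 5·7^5 + 5·7^4 + 5·7^3 + 5·7^2 + 5·7 + 5 = 98040 —(−1)→ 98039
98039 —HB7→ 5·7^5 + 5·7^4 + 5·7^3 + 5·7^2 + 5·7 + 4 —bump→ 5·8^5 + 5·8^4 + 5·8^3 + 5·8^2 + 5·8 + 4 = 187244 —(−1)→ 187243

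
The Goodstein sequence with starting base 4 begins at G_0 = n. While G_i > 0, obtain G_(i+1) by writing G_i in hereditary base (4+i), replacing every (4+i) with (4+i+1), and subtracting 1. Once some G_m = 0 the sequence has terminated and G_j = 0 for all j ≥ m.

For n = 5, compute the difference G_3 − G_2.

i=0: 5 = 4 + 1 (b=4); 4→5: 5 + 1 = 6; 6−1 = 5
i=1: 5 = 5 (b=5); 5→6: 6 = 6; 6−1 = 5
i=2: 5 = 5 (b=6); 6→7: 5 = 5; 5−1 = 4

-1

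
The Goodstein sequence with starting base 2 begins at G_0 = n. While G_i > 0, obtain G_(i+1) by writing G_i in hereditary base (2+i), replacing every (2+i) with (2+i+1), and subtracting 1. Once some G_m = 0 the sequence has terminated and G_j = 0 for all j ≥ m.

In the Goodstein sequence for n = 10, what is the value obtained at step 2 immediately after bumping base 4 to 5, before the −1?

[0] 10 ≡ 2^(2 + 1) + 2 (base 2). Lift 3: 84. −1: 83.
[1] 83 ≡ 3^(3 + 1) + 2 (base 3). Lift 4: 1026. −1: 1025.
[2] 1025 ≡ 4^(4 + 1) + 1 (base 4). Lift 5: 15626. −1: 15625.

15626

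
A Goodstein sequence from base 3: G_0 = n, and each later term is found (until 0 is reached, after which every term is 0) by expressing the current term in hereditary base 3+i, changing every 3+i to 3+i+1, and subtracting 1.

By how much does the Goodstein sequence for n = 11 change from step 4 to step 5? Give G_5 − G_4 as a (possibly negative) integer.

4

step 0: 11 = 3^2 + 2; sub 4 for 3: 4^2 + 2; = 18; G_1 = 18−1 = 17
step 1: 17 = 4^2 + 1; sub 5 for 4: 5^2 + 1; = 26; G_2 = 26−1 = 25
step 2: 25 = 5^2; sub 6 for 5: 6^2; = 36; G_3 = 36−1 = 35
step 3: 35 = 5·6 + 5; sub 7 for 6: 5·7 + 5; = 40; G_4 = 40−1 = 39
step 4: 39 = 5·7 + 4; sub 8 for 7: 5·8 + 4; = 44; G_5 = 44−1 = 43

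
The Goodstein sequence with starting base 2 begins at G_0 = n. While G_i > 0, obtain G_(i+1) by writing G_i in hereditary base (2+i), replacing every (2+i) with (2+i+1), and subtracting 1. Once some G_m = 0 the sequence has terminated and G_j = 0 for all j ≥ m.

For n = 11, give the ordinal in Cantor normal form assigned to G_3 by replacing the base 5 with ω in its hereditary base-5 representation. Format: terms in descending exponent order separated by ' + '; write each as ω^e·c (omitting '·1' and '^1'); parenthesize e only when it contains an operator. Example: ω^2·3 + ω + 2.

base 2: 11 = 2^(2 + 1) + 2 + 1; at 3: 3^(3 + 1) + 3 + 1 = 85; next = 84
base 3: 84 = 3^(3 + 1) + 3; at 4: 4^(4 + 1) + 4 = 1028; next = 1027
base 4: 1027 = 4^(4 + 1) + 3; at 5: 5^(5 + 1) + 3 = 15628; next = 15627
base 5: 15627 = 5^(5 + 1) + 2; at 6: 6^(6 + 1) + 2 = 279938; next = 279937

ω^(ω + 1) + 2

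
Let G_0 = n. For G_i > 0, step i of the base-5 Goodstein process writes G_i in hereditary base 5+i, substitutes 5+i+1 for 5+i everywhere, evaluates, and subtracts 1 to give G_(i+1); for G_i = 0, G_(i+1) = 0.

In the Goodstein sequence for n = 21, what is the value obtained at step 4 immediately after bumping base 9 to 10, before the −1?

G_0=21  [base 5] 4·5 + 1  →[5↦6]→  4·6 + 1 = 25  −1 ⇒ G_1=24
G_1=24  [base 6] 4·6  →[6↦7]→  4·7 = 28  −1 ⇒ G_2=27
G_2=27  [base 7] 3·7 + 6  →[7↦8]→  3·8 + 6 = 30  −1 ⇒ G_3=29
G_3=29  [base 8] 3·8 + 5  →[8↦9]→  3·9 + 5 = 32  −1 ⇒ G_4=31
G_4=31  [base 9] 3·9 + 4  →[9↦10]→  3·10 + 4 = 34  −1 ⇒ G_5=33

34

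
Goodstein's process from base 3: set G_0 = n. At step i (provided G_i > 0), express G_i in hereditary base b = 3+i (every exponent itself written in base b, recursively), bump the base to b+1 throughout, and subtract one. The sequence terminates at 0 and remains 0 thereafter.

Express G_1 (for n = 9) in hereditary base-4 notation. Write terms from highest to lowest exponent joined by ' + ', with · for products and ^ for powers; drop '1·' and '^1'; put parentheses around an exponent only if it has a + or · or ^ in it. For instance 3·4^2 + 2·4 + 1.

3·4 + 3

(0) 9|_3 = 3^2 ↦ 4^2|_4 = 16 ⇒ 15
(1) 15|_4 = 3·4 + 3 ↦ 3·5 + 3|_5 = 18 ⇒ 17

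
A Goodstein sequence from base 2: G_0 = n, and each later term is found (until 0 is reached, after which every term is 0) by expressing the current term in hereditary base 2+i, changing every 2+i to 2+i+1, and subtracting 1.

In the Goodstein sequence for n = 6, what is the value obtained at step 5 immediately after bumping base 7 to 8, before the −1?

(0) 6|_2 = 2^2 + 2 ↦ 3^3 + 3|_3 = 30 ⇒ 29
(1) 29|_3 = 3^3 + 2 ↦ 4^4 + 2|_4 = 258 ⇒ 257
(2) 257|_4 = 4^4 + 1 ↦ 5^5 + 1|_5 = 3126 ⇒ 3125
(3) 3125|_5 = 5^5 ↦ 6^6|_6 = 46656 ⇒ 46655
(4) 46655|_6 = 5·6^5 + 5·6^4 + 5·6^3 + 5·6^2 + 5·6 + 5 ↦ 5·7^5 + 5·7^4 + 5·7^3 + 5·7^2 + 5·7 + 5|_7 = 98040 ⇒ 98039
(5) 98039|_7 = 5·7^5 + 5·7^4 + 5·7^3 + 5·7^2 + 5·7 + 4 ↦ 5·8^5 + 5·8^4 + 5·8^3 + 5·8^2 + 5·8 + 4|_8 = 187244 ⇒ 187243

187244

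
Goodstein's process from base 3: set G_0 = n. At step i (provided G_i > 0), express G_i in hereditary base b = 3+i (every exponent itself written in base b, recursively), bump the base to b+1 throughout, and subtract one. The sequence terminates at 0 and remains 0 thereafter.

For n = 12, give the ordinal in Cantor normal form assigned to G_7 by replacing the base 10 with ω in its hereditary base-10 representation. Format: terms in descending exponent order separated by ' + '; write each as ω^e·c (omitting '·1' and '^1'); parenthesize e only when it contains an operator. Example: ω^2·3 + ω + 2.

ω·7 + 5

12 —HB3→ 3^2 + 3 —bump→ 4^2 + 4 = 20 —(−1)→ 19
19 —HB4→ 4^2 + 3 —bump→ 5^2 + 3 = 28 —(−1)→ 27
27 —HB5→ 5^2 + 2 —bump→ 6^2 + 2 = 38 —(−1)→ 37
37 —HB6→ 6^2 + 1 —bump→ 7^2 + 1 = 50 —(−1)→ 49
49 —HB7→ 7^2 —bump→ 8^2 = 64 —(−1)→ 63
63 —HB8→ 7·8 + 7 —bump→ 7·9 + 7 = 70 —(−1)→ 69
69 —HB9→ 7·9 + 6 —bump→ 7·10 + 6 = 76 —(−1)→ 75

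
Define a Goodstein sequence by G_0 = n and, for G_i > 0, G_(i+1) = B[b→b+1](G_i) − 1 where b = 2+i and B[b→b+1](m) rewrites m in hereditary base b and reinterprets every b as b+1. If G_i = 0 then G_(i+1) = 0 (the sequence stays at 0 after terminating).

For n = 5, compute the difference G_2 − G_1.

i=0: 5 = 2^2 + 1 (b=2); 2→3: 3^3 + 1 = 28; 28−1 = 27
i=1: 27 = 3^3 (b=3); 3→4: 4^4 = 256; 256−1 = 255

228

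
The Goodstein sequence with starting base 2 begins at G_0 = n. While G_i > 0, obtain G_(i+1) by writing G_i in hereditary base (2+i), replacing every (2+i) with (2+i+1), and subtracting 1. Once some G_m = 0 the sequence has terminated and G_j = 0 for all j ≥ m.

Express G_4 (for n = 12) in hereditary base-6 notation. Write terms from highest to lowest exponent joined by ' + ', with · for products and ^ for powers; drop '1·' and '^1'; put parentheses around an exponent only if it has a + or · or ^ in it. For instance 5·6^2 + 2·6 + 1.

i=0: 12 = 2^(2 + 1) + 2^2 (b=2); 2→3: 3^(3 + 1) + 3^3 = 108; 108−1 = 107
i=1: 107 = 3^(3 + 1) + 2·3^2 + 2·3 + 2 (b=3); 3→4: 4^(4 + 1) + 2·4^2 + 2·4 + 2 = 1066; 1066−1 = 1065
i=2: 1065 = 4^(4 + 1) + 2·4^2 + 2·4 + 1 (b=4); 4→5: 5^(5 + 1) + 2·5^2 + 2·5 + 1 = 15686; 15686−1 = 15685
i=3: 15685 = 5^(5 + 1) + 2·5^2 + 2·5 (b=5); 5→6: 6^(6 + 1) + 2·6^2 + 2·6 = 280020; 280020−1 = 280019
i=4: 280019 = 6^(6 + 1) + 2·6^2 + 6 + 5 (b=6); 6→7: 7^(7 + 1) + 2·7^2 + 7 + 5 = 5764911; 5764911−1 = 5764910

6^(6 + 1) + 2·6^2 + 6 + 5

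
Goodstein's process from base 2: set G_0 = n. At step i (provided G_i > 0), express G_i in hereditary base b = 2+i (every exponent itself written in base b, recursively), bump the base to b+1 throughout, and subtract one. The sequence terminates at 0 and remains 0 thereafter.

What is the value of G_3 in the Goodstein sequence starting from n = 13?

16092

base 2: 13 = 2^(2 + 1) + 2^2 + 1; at 3: 3^(3 + 1) + 3^3 + 1 = 109; next = 108
base 3: 108 = 3^(3 + 1) + 3^3; at 4: 4^(4 + 1) + 4^4 = 1280; next = 1279
base 4: 1279 = 4^(4 + 1) + 3·4^3 + 3·4^2 + 3·4 + 3; at 5: 5^(5 + 1) + 3·5^3 + 3·5^2 + 3·5 + 3 = 16093; next = 16092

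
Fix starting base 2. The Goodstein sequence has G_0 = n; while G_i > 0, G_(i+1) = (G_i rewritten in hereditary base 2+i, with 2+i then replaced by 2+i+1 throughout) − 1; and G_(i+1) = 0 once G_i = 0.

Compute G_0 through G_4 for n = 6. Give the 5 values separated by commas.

G_0=6  [base 2] 2^2 + 2  →[2↦3]→  3^3 + 3 = 30  −1 ⇒ G_1=29
G_1=29  [base 3] 3^3 + 2  →[3↦4]→  4^4 + 2 = 258  −1 ⇒ G_2=257
G_2=257  [base 4] 4^4 + 1  →[4↦5]→  5^5 + 1 = 3126  −1 ⇒ G_3=3125
G_3=3125  [base 5] 5^5  →[5↦6]→  6^6 = 46656  −1 ⇒ G_4=46655

6, 29, 257, 3125, 46655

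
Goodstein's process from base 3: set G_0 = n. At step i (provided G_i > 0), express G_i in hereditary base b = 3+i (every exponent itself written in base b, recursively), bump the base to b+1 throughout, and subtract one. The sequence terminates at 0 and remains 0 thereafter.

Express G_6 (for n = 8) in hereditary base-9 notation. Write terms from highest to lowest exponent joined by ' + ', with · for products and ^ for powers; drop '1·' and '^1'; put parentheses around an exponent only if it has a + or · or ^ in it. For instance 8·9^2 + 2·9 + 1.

9 + 2

(0) 8|_3 = 2·3 + 2 ↦ 2·4 + 2|_4 = 10 ⇒ 9
(1) 9|_4 = 2·4 + 1 ↦ 2·5 + 1|_5 = 11 ⇒ 10
(2) 10|_5 = 2·5 ↦ 2·6|_6 = 12 ⇒ 11
(3) 11|_6 = 6 + 5 ↦ 7 + 5|_7 = 12 ⇒ 11
(4) 11|_7 = 7 + 4 ↦ 8 + 4|_8 = 12 ⇒ 11
(5) 11|_8 = 8 + 3 ↦ 9 + 3|_9 = 12 ⇒ 11
(6) 11|_9 = 9 + 2 ↦ 10 + 2|_10 = 12 ⇒ 11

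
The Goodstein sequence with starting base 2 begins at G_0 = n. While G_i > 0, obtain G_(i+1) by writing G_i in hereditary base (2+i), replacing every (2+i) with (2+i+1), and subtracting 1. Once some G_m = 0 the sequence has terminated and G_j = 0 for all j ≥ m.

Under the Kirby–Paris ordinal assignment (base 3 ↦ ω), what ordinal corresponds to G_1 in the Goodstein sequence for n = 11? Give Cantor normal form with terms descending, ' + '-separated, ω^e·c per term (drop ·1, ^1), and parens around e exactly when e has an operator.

11 —HB2→ 2^(2 + 1) + 2 + 1 —bump→ 3^(3 + 1) + 3 + 1 = 85 —(−1)→ 84
84 —HB3→ 3^(3 + 1) + 3 —bump→ 4^(4 + 1) + 4 = 1028 —(−1)→ 1027

ω^(ω + 1) + ω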